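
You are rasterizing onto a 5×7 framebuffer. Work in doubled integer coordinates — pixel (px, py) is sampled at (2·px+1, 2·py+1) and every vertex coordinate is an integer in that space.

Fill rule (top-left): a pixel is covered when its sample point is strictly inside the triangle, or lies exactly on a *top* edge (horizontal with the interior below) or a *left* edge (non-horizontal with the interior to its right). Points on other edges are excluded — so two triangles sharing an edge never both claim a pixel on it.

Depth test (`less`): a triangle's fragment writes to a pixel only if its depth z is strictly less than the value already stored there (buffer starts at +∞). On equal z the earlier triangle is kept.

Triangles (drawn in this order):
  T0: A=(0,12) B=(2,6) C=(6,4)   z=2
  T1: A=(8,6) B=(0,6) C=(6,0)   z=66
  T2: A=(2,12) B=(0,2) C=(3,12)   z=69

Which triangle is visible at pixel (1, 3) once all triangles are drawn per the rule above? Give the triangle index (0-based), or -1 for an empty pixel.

T0:
  2·area = 20
  edge (0, 12)→(2, 6): d=(2,-6) top-left  bias=+0
  edge (2, 6)→(6, 4): d=(4,-2) top-left  bias=+0
  edge (6, 4)→(0, 12): d=(-6,8) right/bottom  bias=-1
    (1,1)@(3, 3): e=[0,-10,30] → .  [on edge]
    (2,2)@(5, 5): e=[16,2,2] → X
    (3,2)@(7, 5): e=[28,6,-14] → .
    (1,3)@(3, 7): e=[8,6,6] → X
    (2,3)@(5, 7): e=[20,10,-10] → .
    (0,4)@(1, 9): e=[0,10,10] → X  [on edge]
    (1,4)@(3, 9): e=[12,14,-6] → .
    (0,5)@(1, 11): e=[4,18,-2] → .
  covered (3 px):
    . . . . .
    . . . . .
    . . X . .
    . X . . .
    X . . . .
    . . . . .
    . . . . .
T1:
  2·area = 48
  edge (8, 6)→(0, 6): d=(-8,0) right/bottom  bias=-1
  edge (0, 6)→(6, 0): d=(6,-6) top-left  bias=+0
  edge (6, 0)→(8, 6): d=(2,6) right/bottom  bias=-1
    (2,0)@(5, 1): e=[40,0,8] → X  [on edge]
    (3,0)@(7, 1): e=[40,12,-4] → .
    (1,1)@(3, 3): e=[24,0,24] → X  [on edge]
    (3,1)@(7, 3): e=[24,24,0] → .  [on edge]
    (0,2)@(1, 5): e=[8,0,40] → X  [on edge]
    (3,2)@(7, 5): e=[8,36,4] → X
    (4,2)@(9, 5): e=[8,48,-8] → .
    (0,3)@(1, 7): e=[-8,12,44] → .
    (1,3)@(3, 7): e=[-8,24,32] → .
    (2,3)@(5, 7): e=[-8,36,20] → .
    (3,3)@(7, 7): e=[-8,48,8] → .
    (4,4)@(9, 9): e=[-24,72,0] → .  [on edge]
  covered (7 px):
    . . X . .
    . X X . .
    X X X X .
    . . . . .
    . . . . .
    . . . . .
    . . . . .
T2:
  2·area = 10
  edge (2, 12)→(0, 2): d=(-2,-10) top-left  bias=+0
  edge (0, 2)→(3, 12): d=(3,10) right/bottom  bias=-1
  edge (3, 12)→(2, 12): d=(-1,0) right/bottom  bias=-1
    (0,3)@(1, 7): e=[0,5,5] → X  [on edge]
    (1,3)@(3, 7): e=[20,-15,5] → .
    (0,4)@(1, 9): e=[-4,11,3] → .
  covered (1 px):
    . . . . .
    . . . . .
    . . . . .
    X . . . .
    . . . . .
    . . . . .
    . . . . .

Z-buffer (winner per pixel, '.' = empty):
  . . 1 . .
  . 1 1 . .
  1 1 0 1 .
  2 0 . . .
  0 . . . .
  . . . . .
  . . . . .

Result: 0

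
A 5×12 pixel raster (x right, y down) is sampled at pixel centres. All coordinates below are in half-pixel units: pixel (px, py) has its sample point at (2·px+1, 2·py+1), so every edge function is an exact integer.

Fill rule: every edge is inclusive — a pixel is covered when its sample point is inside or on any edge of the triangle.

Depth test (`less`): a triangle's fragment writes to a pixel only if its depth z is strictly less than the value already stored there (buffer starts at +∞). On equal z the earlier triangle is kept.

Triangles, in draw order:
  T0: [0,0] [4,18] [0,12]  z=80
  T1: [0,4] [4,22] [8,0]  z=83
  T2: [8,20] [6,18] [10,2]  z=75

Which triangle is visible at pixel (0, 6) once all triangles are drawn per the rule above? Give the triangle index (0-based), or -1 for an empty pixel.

T0:
  2·area = 48
  edge (0, 0)→(4, 18): d=(4,18) inclusive
  edge (4, 18)→(0, 12): d=(-4,-6) inclusive
  edge (0, 12)→(0, 0): d=(0,-12) inclusive
    (0,2)@(1, 5): e=[2,34,12] → X
    (1,2)@(3, 5): e=[-34,46,36] → .
    (0,3)@(1, 7): e=[10,26,12] → X
    (1,3)@(3, 7): e=[-26,38,36] → .
    (0,4)@(1, 9): e=[18,18,12] → X
    (1,4)@(3, 9): e=[-18,30,36] → .
    (0,5)@(1, 11): e=[26,10,12] → X
    (1,5)@(3, 11): e=[-10,22,36] → .
    (0,6)@(1, 13): e=[34,2,12] → X
    (1,6)@(3, 13): e=[-2,14,36] → .
    (0,7)@(1, 15): e=[42,-6,12] → .
    (1,7)@(3, 15): e=[6,6,36] → X
  covered (6 px):
    . . . . .
    . . . . .
    X . . . .
    X . . . .
    X . . . .
    X . . . .
    X . . . .
    . X . . .
    . . . . .
    . . . . .
    . . . . .
    . . . . .
T1:
  2·area = 160  (B↔C swapped to make it positive)
  edge (0, 4)→(8, 0): d=(8,-4) inclusive
  edge (8, 0)→(4, 22): d=(-4,22) inclusive
  edge (4, 22)→(0, 4): d=(-4,-18) inclusive
    (3,0)@(7, 1): e=[4,18,138] → X
    (4,0)@(9, 1): e=[12,-26,174] → .
    (1,1)@(3, 3): e=[4,98,58] → X
    (2,1)@(5, 3): e=[12,54,94] → X
    (4,1)@(9, 3): e=[28,-34,166] → .
    (0,2)@(1, 5): e=[12,134,14] → X
    (4,2)@(9, 5): e=[44,-42,158] → .
    (0,3)@(1, 7): e=[28,126,6] → X
    (3,3)@(7, 7): e=[52,-6,114] → .
    (0,4)@(1, 9): e=[44,118,-2] → .
    (1,4)@(3, 9): e=[52,74,34] → X
    (3,4)@(7, 9): e=[68,-14,106] → .
  covered (20 px):
    . . . X .
    . X X X .
    X X X X .
    X X X . .
    . X X . .
    . X X . .
    . X X . .
    . X X . .
    . X . . .
    . . . . .
    . . . . .
    . . . . .
T2:
  2·area = 40
  edge (8, 20)→(6, 18): d=(-2,-2) inclusive
  edge (6, 18)→(10, 2): d=(4,-16) inclusive
  edge (10, 2)→(8, 20): d=(-2,18) inclusive
    (4,3)@(9, 7): e=[28,4,8] → X
    (4,4)@(9, 9): e=[24,12,4] → X
    (4,5)@(9, 11): e=[20,20,0] → X  [on edge]
    (0,6)@(1, 13): e=[0,-100,140] → .  [on edge]
    (4,6)@(9, 13): e=[16,28,-4] → .
    (1,7)@(3, 15): e=[0,-60,100] → .  [on edge]
    (3,7)@(7, 15): e=[8,4,28] → X
    (4,7)@(9, 15): e=[12,36,-8] → .
    (2,8)@(5, 17): e=[0,-20,60] → .  [on edge]
    (3,8)@(7, 17): e=[4,12,24] → X
    (4,8)@(9, 17): e=[8,44,-12] → .
    (3,9)@(7, 19): e=[0,20,20] → X  [on edge]
    (4,10)@(9, 21): e=[0,60,-20] → .  [on edge]
  covered (6 px):
    . . . . .
    . . . . .
    . . . . .
    . . . . X
    . . . . X
    . . . . X
    . . . . .
    . . . X .
    . . . X .
    . . . X .
    . . . . .
    . . . . .

Z-buffer (winner per pixel, '.' = empty):
  . . . 1 .
  . 1 1 1 .
  0 1 1 1 .
  0 1 1 . 2
  0 1 1 . 2
  0 1 1 . 2
  0 1 1 . .
  . 0 1 2 .
  . 1 . 2 .
  . . . 2 .
  . . . . .
  . . . . .

Answer: 0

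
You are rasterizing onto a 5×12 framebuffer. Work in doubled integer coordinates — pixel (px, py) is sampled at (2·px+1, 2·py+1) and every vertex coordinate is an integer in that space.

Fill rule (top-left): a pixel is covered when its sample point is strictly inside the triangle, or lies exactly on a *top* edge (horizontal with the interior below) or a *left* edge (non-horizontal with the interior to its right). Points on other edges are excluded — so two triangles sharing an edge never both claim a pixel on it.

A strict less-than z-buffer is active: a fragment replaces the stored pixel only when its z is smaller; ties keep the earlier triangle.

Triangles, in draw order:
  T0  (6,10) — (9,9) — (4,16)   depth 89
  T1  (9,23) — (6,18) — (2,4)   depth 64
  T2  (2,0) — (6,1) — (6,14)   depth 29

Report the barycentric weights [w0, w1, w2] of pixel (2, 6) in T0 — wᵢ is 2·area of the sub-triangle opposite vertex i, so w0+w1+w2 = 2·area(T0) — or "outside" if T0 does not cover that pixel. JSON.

T0:
  2·area = 16
  edge (6, 10)→(9, 9): d=(3,-1) top-left  bias=+0
  edge (9, 9)→(4, 16): d=(-5,7) right/bottom  bias=-1
  edge (4, 16)→(6, 10): d=(2,-6) top-left  bias=+0
    (4,0)@(9, 1): e=[-24,40,0] → ·  [on edge]
    (3,3)@(7, 7): e=[-8,24,0] → ·  [on edge]
    (4,4)@(9, 9): e=[0,0,16] → ·  [on edge]
    (1,5)@(3, 11): e=[0,32,-16] → ·  [on edge]
    (3,5)@(7, 11): e=[4,4,8] → █
    (4,5)@(9, 11): e=[6,-10,20] → ·
    (2,6)@(5, 13): e=[8,8,0] → █  [on edge]
    (3,6)@(7, 13): e=[10,-6,12] → ·
    (2,7)@(5, 15): e=[14,-2,4] → ·
    (1,9)@(3, 19): e=[24,-8,0] → ·  [on edge]
  covered (2 px):
    · · · · ·
    · · · · ·
    · · · · ·
    · · · · ·
    · · · · ·
    · · · █ ·
    · · █ · ·
    · · · · ·
    · · · · ·
    · · · · ·
    · · · · ·
    · · · · ·
T1:
  2·area = 22
  edge (9, 23)→(6, 18): d=(-3,-5) top-left  bias=+0
  edge (6, 18)→(2, 4): d=(-4,-14) top-left  bias=+0
  edge (2, 4)→(9, 23): d=(7,19) right/bottom  bias=-1
    (1,3)@(3, 7): e=[18,2,2] → █
    (2,3)@(5, 7): e=[28,30,-36] → ·
    (1,4)@(3, 9): e=[12,-6,16] → ·
    (1,6)@(3, 13): e=[0,-22,44] → ·  [on edge]
    (2,6)@(5, 13): e=[10,6,6] → █
    (3,6)@(7, 13): e=[20,34,-32] → ·
    (2,7)@(5, 15): e=[4,-2,20] → ·
    (3,9)@(7, 19): e=[2,10,10] → █
    (4,9)@(9, 19): e=[12,38,-28] → ·
    (3,10)@(7, 21): e=[-4,2,24] → ·
    (4,11)@(9, 23): e=[0,22,0] → ·  [on edge]
  covered (3 px):
    · · · · ·
    · · · · ·
    · · · · ·
    · █ · · ·
    · · · · ·
    · · · · ·
    · · █ · ·
    · · · · ·
    · · · · ·
    · · · █ ·
    · · · · ·
    · · · · ·
T2:
  2·area = 52
  edge (2, 0)→(6, 1): d=(4,1) right/bottom  bias=-1
  edge (6, 1)→(6, 14): d=(0,13) right/bottom  bias=-1
  edge (6, 14)→(2, 0): d=(-4,-14) top-left  bias=+0
    (1,0)@(3, 1): e=[3,39,10] → █
    (2,0)@(5, 1): e=[1,13,38] → █
    (3,0)@(7, 1): e=[-1,-13,66] → ·
    (1,1)@(3, 3): e=[11,39,2] → █
    (3,1)@(7, 3): e=[7,-13,58] → ·
    (1,2)@(3, 5): e=[19,39,-6] → ·
    (2,2)@(5, 5): e=[17,13,22] → █
    (3,2)@(7, 5): e=[15,-13,50] → ·
    (2,3)@(5, 7): e=[25,13,14] → █
    (3,3)@(7, 7): e=[23,-13,42] → ·
    (2,4)@(5, 9): e=[33,13,6] → █
    (3,4)@(7, 9): e=[31,-13,34] → ·
  covered (7 px):
    · █ █ · ·
    · █ █ · ·
    · · █ · ·
    · · █ · ·
    · · █ · ·
    · · · · ·
    · · · · ·
    · · · · ·
    · · · · ·
    · · · · ·
    · · · · ·
    · · · · ·

Answer: [8,0,8]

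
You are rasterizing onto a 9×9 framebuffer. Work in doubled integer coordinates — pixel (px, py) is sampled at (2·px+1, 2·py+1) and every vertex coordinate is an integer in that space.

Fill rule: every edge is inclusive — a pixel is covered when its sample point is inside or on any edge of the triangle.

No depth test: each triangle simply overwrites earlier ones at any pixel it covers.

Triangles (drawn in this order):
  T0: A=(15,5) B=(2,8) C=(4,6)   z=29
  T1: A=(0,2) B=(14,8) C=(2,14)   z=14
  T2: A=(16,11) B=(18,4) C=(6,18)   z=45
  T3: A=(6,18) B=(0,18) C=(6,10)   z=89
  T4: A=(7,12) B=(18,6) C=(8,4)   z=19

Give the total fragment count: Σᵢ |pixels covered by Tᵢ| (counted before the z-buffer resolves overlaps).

T0:
  2·area = 20
  edge (15, 5)→(2, 8): d=(-13,3) inclusive
  edge (2, 8)→(4, 6): d=(2,-2) inclusive
  edge (4, 6)→(15, 5): d=(11,-1) inclusive
    (4,0)@(9, 1): e=[70,0,-50] → .  [on edge]
    (3,1)@(7, 3): e=[50,0,-30] → .  [on edge]
    (2,2)@(5, 5): e=[30,0,-10] → .  [on edge]
    (7,2)@(15, 5): e=[0,20,0] → X  [on edge]
    (8,2)@(17, 5): e=[-6,24,2] → .
    (1,3)@(3, 7): e=[10,0,10] → X  [on edge]
    (2,3)@(5, 7): e=[4,4,12] → X
    (3,3)@(7, 7): e=[-2,8,14] → .
    (7,3)@(15, 7): e=[-26,24,22] → .
    (0,4)@(1, 9): e=[-10,0,30] → .  [on edge]
    (1,4)@(3, 9): e=[-16,4,32] → .
    (2,4)@(5, 9): e=[-22,8,34] → .
  covered (3 px):
    . . . . . . . . .
    . . . . . . . . .
    . . . . . . . X .
    . X X . . . . . .
    . . . . . . . . .
    . . . . . . . . .
    . . . . . . . . .
    . . . . . . . . .
    . . . . . . . . .
T1:
  2·area = 156
  edge (0, 2)→(14, 8): d=(14,6) inclusive
  edge (14, 8)→(2, 14): d=(-12,6) inclusive
  edge (2, 14)→(0, 2): d=(-2,-12) inclusive
    (0,1)@(1, 3): e=[8,138,10] → X
    (1,1)@(3, 3): e=[-4,126,34] → .
    (0,2)@(1, 5): e=[36,114,6] → X
    (1,2)@(3, 5): e=[24,102,30] → X
    (2,2)@(5, 5): e=[12,90,54] → X
    (3,2)@(7, 5): e=[0,78,78] → X  [on edge]
    (4,2)@(9, 5): e=[-12,66,102] → .
    (0,3)@(1, 7): e=[64,90,2] → X
    (4,3)@(9, 7): e=[16,42,98] → X
    (5,3)@(11, 7): e=[4,30,122] → X
    (6,3)@(13, 7): e=[-8,18,146] → .
    (0,4)@(1, 9): e=[92,66,-2] → .
  covered (20 px):
    . . . . . . . . .
    X . . . . . . . .
    X X X X . . . . .
    X X X X X X . . .
    . X X X X X . . .
    . X X X . . . . .
    . X . . . . . . .
    . . . . . . . . .
    . . . . . . . . .
T2:
  2·area = 56  (B↔C swapped to make it positive)
  edge (16, 11)→(6, 18): d=(-10,7) inclusive
  edge (6, 18)→(18, 4): d=(12,-14) inclusive
  edge (18, 4)→(16, 11): d=(-2,7) inclusive
    (8,3)@(17, 7): e=[33,22,1] → X
    (7,4)@(15, 9): e=[27,18,11] → X
    (8,4)@(17, 9): e=[13,46,-3] → .
    (6,5)@(13, 11): e=[21,14,21] → X
    (8,5)@(17, 11): e=[-7,70,-7] → .
    (5,6)@(11, 13): e=[15,10,31] → X
    (7,6)@(15, 13): e=[-13,66,3] → .
    (4,7)@(9, 15): e=[9,6,41] → X
    (5,7)@(11, 15): e=[-5,34,27] → .
    (6,7)@(13, 15): e=[-19,62,13] → .
    (3,8)@(7, 17): e=[3,2,51] → X
    (4,8)@(9, 17): e=[-11,30,37] → .
  covered (8 px):
    . . . . . . . . .
    . . . . . . . . .
    . . . . . . . . .
    . . . . . . . . X
    . . . . . . . X .
    . . . . . . X X .
    . . . . . X X . .
    . . . . X . . . .
    . . . X . . . . .
T3:
  2·area = 48
  edge (6, 18)→(0, 18): d=(-6,0) inclusive
  edge (0, 18)→(6, 10): d=(6,-8) inclusive
  edge (6, 10)→(6, 18): d=(0,8) inclusive
    (2,6)@(5, 13): e=[30,10,8] → X
    (3,6)@(7, 13): e=[30,26,-8] → .
    (1,7)@(3, 15): e=[18,6,24] → X
    (3,7)@(7, 15): e=[18,38,-8] → .
    (0,8)@(1, 17): e=[6,2,40] → X
    (3,8)@(7, 17): e=[6,50,-8] → .
  covered (6 px):
    . . . . . . . . .
    . . . . . . . . .
    . . . . . . . . .
    . . . . . . . . .
    . . . . . . . . .
    . . . . . . . . .
    . . X . . . . . .
    . X X . . . . . .
    X X X . . . . . .
T4:
  2·area = 82  (B↔C swapped to make it positive)
  edge (7, 12)→(8, 4): d=(1,-8) inclusive
  edge (8, 4)→(18, 6): d=(10,2) inclusive
  edge (18, 6)→(7, 12): d=(-11,6) inclusive
    (1,1)@(3, 3): e=[-41,0,123] → .  [on edge]
    (4,2)@(9, 5): e=[9,8,65] → X
    (5,2)@(11, 5): e=[25,4,53] → X
    (6,2)@(13, 5): e=[41,0,41] → X  [on edge]
    (7,2)@(15, 5): e=[57,-4,29] → .
    (4,3)@(9, 7): e=[11,28,43] → X
    (7,3)@(15, 7): e=[59,16,7] → X
    (8,3)@(17, 7): e=[75,12,-5] → .
    (4,4)@(9, 9): e=[13,48,21] → X
    (6,4)@(13, 9): e=[45,40,-3] → .
    (7,4)@(15, 9): e=[61,36,-15] → .
    (4,5)@(9, 11): e=[15,68,-1] → .
  covered (9 px):
    . . . . . . . . .
    . . . . . . . . .
    . . . . X X X . .
    . . . . X X X X .
    . . . . X X . . .
    . . . . . . . . .
    . . . . . . . . .
    . . . . . . . . .
    . . . . . . . . .

Final: 46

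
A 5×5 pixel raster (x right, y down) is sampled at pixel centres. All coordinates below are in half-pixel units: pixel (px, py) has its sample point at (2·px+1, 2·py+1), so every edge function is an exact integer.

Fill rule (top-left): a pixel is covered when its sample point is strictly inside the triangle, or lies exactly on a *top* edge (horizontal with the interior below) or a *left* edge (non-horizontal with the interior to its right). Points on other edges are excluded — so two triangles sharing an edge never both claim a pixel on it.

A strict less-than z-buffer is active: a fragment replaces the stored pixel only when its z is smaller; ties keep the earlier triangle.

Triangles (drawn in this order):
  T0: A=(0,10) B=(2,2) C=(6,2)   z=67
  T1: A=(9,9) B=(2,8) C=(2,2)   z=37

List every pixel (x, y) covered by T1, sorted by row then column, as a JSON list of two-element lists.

T0:
  2·area = 32
  edge (0, 10)→(2, 2): d=(2,-8) top-left  bias=+0
  edge (2, 2)→(6, 2): d=(4,0) top-left  bias=+0
  edge (6, 2)→(0, 10): d=(-6,8) right/bottom  bias=-1
    (1,1)@(3, 3): e=[10,4,18] → X
    (2,1)@(5, 3): e=[26,4,2] → X
    (3,1)@(7, 3): e=[42,4,-14] → .
    (1,2)@(3, 5): e=[14,12,6] → X
    (2,2)@(5, 5): e=[30,12,-10] → .
    (0,3)@(1, 7): e=[2,20,10] → X
    (1,3)@(3, 7): e=[18,20,-6] → .
    (0,4)@(1, 9): e=[6,28,-2] → .
  covered (4 px):
    . . . . .
    . X X . .
    . X . . .
    X . . . .
    . . . . .
T1:
  2·area = 42
  edge (9, 9)→(2, 8): d=(-7,-1) top-left  bias=+0
  edge (2, 8)→(2, 2): d=(0,-6) top-left  bias=+0
  edge (2, 2)→(9, 9): d=(7,7) right/bottom  bias=-1
    (0,0)@(1, 1): e=[48,-6,0] → .  [on edge]
    (1,1)@(3, 3): e=[36,6,0] → .  [on edge]
    (1,2)@(3, 5): e=[22,6,14] → X
    (2,2)@(5, 5): e=[24,18,0] → .  [on edge]
    (1,3)@(3, 7): e=[8,6,28] → X
    (2,3)@(5, 7): e=[10,18,14] → X
    (3,3)@(7, 7): e=[12,30,0] → .  [on edge]
    (1,4)@(3, 9): e=[-6,6,42] → .
    (2,4)@(5, 9): e=[-4,18,28] → .
    (4,4)@(9, 9): e=[0,42,0] → .  [on edge]
  covered (3 px):
    . . . . .
    . . . . .
    . X . . .
    . X X . .
    . . . . .

Answer: [[1,2],[1,3],[2,3]]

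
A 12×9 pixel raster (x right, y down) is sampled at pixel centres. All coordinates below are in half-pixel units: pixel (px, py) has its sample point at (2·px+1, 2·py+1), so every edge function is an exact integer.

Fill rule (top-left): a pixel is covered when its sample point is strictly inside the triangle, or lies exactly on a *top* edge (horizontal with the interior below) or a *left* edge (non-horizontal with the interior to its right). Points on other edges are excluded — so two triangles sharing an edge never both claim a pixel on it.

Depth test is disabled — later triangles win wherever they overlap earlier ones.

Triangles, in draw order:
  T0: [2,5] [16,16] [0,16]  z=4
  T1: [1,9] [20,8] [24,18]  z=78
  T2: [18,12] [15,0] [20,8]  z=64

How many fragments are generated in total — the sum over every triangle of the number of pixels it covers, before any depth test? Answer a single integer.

T0:
  2·area = 176
  edge (2, 5)→(16, 16): d=(14,11) right/bottom  bias=-1
  edge (16, 16)→(0, 16): d=(-16,0) right/bottom  bias=-1
  edge (0, 16)→(2, 5): d=(2,-11) top-left  bias=+0
    (1,3)@(3, 7): e=[17,144,15] → █
    (2,3)@(5, 7): e=[-5,144,37] → ·
    (1,4)@(3, 9): e=[45,112,19] → █
    (2,4)@(5, 9): e=[23,112,41] → █
    (3,4)@(7, 9): e=[1,112,63] → █
    (4,4)@(9, 9): e=[-21,112,85] → ·
    (0,5)@(1, 11): e=[95,80,1] → █
    (4,5)@(9, 11): e=[7,80,89] → █
    (5,5)@(11, 11): e=[-15,80,111] → ·
    (0,6)@(1, 13): e=[123,48,5] → █
    (5,6)@(11, 13): e=[13,48,115] → █
    (6,6)@(13, 13): e=[-9,48,137] → ·
  covered (22 px):
    · · · · · · · · · · · ·
    · · · · · · · · · · · ·
    · · · · · · · · · · · ·
    · █ · · · · · · · · · ·
    · █ █ █ · · · · · · · ·
    █ █ █ █ █ · · · · · · ·
    █ █ █ █ █ █ · · · · · ·
    █ █ █ █ █ █ █ · · · · ·
    · · · · · · · · · · · ·
T1:
  2·area = 194
  edge (1, 9)→(20, 8): d=(19,-1) top-left  bias=+0
  edge (20, 8)→(24, 18): d=(4,10) right/bottom  bias=-1
  edge (24, 18)→(1, 9): d=(-23,-9) top-left  bias=+0
    (0,4)@(1, 9): e=[0,194,0] → █  [on edge]
    (1,4)@(3, 9): e=[2,174,18] → █
    (2,4)@(5, 9): e=[4,154,36] → █
    (3,4)@(7, 9): e=[6,134,54] → █
    (4,4)@(9, 9): e=[8,114,72] → █
    (5,4)@(11, 9): e=[10,94,90] → █
    (6,4)@(13, 9): e=[12,74,108] → █
    (7,4)@(15, 9): e=[14,54,126] → █
    (8,4)@(17, 9): e=[16,34,144] → █
    (9,4)@(19, 9): e=[18,14,162] → █
    (10,4)@(21, 9): e=[20,-6,180] → ·
    (0,5)@(1, 11): e=[38,202,-46] → ·
  covered (27 px):
    · · · · · · · · · · · ·
    · · · · · · · · · · · ·
    · · · · · · · · · · · ·
    · · · · · · · · · · · ·
    █ █ █ █ █ █ █ █ █ █ · ·
    · · · █ █ █ █ █ █ █ █ ·
    · · · · · · █ █ █ █ █ ·
    · · · · · · · · █ █ █ ·
    · · · · · · · · · · · █
T2:
  2·area = 36
  edge (18, 12)→(15, 0): d=(-3,-12) top-left  bias=+0
  edge (15, 0)→(20, 8): d=(5,8) right/bottom  bias=-1
  edge (20, 8)→(18, 12): d=(-2,4) right/bottom  bias=-1
    (8,2)@(17, 5): e=[9,9,18] → █
    (9,2)@(19, 5): e=[33,-7,10] → ·
    (8,3)@(17, 7): e=[3,19,14] → █
    (9,3)@(19, 7): e=[27,3,6] → █
    (10,3)@(21, 7): e=[51,-13,-2] → ·
    (8,4)@(17, 9): e=[-3,29,10] → ·
    (9,4)@(19, 9): e=[21,13,2] → █
    (10,4)@(21, 9): e=[45,-3,-6] → ·
    (9,5)@(19, 11): e=[15,23,-2] → ·
  covered (4 px):
    · · · · · · · · · · · ·
    · · · · · · · · · · · ·
    · · · · · · · · █ · · ·
    · · · · · · · · █ █ · ·
    · · · · · · · · · █ · ·
    · · · · · · · · · · · ·
    · · · · · · · · · · · ·
    · · · · · · · · · · · ·
    · · · · · · · · · · · ·

Final: 53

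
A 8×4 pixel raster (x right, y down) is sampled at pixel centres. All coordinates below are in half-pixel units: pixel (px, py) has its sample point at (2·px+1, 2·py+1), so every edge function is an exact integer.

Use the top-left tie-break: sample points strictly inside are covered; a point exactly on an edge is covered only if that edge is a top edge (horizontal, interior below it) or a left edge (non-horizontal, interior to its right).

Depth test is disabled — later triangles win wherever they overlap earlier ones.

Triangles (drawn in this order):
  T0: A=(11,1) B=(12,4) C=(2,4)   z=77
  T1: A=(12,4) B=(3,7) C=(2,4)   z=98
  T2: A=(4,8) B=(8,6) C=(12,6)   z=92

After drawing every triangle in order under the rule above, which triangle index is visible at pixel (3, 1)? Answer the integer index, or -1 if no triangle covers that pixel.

T0:
  2·area = 30
  edge (11, 1)→(12, 4): d=(1,3) right/bottom  bias=-1
  edge (12, 4)→(2, 4): d=(-10,0) right/bottom  bias=-1
  edge (2, 4)→(11, 1): d=(9,-3) top-left  bias=+0
    (5,0)@(11, 1): e=[0,30,0] → ·  [on edge]
    (2,1)@(5, 3): e=[20,10,0] → █  [on edge]
    (3,1)@(7, 3): e=[14,10,6] → █
    (4,1)@(9, 3): e=[8,10,12] → █
    (5,1)@(11, 3): e=[2,10,18] → █
    (6,1)@(13, 3): e=[-4,10,24] → ·
    (2,2)@(5, 5): e=[22,-10,18] → ·
    (3,2)@(7, 5): e=[16,-10,24] → ·
    (4,2)@(9, 5): e=[10,-10,30] → ·
    (5,2)@(11, 5): e=[4,-10,36] → ·
    (6,3)@(13, 7): e=[0,-30,60] → ·  [on edge]
  covered (4 px):
    · · · · · · · ·
    · · █ █ █ █ · ·
    · · · · · · · ·
    · · · · · · · ·
T1:
  2·area = 30
  edge (12, 4)→(3, 7): d=(-9,3) right/bottom  bias=-1
  edge (3, 7)→(2, 4): d=(-1,-3) top-left  bias=+0
  edge (2, 4)→(12, 4): d=(10,0) top-left  bias=+0
    (0,0)@(1, 1): e=[60,0,-30] → ·  [on edge]
    (7,1)@(15, 3): e=[0,40,-10] → ·  [on edge]
    (1,2)@(3, 5): e=[18,2,10] → █
    (2,2)@(5, 5): e=[12,8,10] → █
    (3,2)@(7, 5): e=[6,14,10] → █
    (4,2)@(9, 5): e=[0,20,10] → ·  [on edge]
    (1,3)@(3, 7): e=[0,0,30] → ·  [on edge]
    (2,3)@(5, 7): e=[-6,6,30] → ·
    (3,3)@(7, 7): e=[-12,12,30] → ·
  covered (3 px):
    · · · · · · · ·
    · · · · · · · ·
    · █ █ █ · · · ·
    · · · · · · · ·
T2:
  2·area = 8
  edge (4, 8)→(8, 6): d=(4,-2) top-left  bias=+0
  edge (8, 6)→(12, 6): d=(4,0) top-left  bias=+0
  edge (12, 6)→(4, 8): d=(-8,2) right/bottom  bias=-1
    (3,3)@(7, 7): e=[2,4,2] → █
    (4,3)@(9, 7): e=[6,4,-2] → ·
  covered (1 px):
    · · · · · · · ·
    · · · · · · · ·
    · · · · · · · ·
    · · · █ · · · ·

Z-buffer (winner per pixel, '.' = empty):
  . . . . . . . .
  . . 0 0 0 0 . .
  . 1 1 1 . . . .
  . . . 2 . . . .

Final: 0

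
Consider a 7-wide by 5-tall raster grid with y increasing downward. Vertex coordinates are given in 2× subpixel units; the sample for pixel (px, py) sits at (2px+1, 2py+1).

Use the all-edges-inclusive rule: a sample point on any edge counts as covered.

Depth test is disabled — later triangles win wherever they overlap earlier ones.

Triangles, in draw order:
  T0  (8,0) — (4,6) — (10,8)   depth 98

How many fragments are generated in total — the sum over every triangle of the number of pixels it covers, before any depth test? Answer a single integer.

T0:
  2·area = 44  (B↔C swapped to make it positive)
  edge (8, 0)→(10, 8): d=(2,8) inclusive
  edge (10, 8)→(4, 6): d=(-6,-2) inclusive
  edge (4, 6)→(8, 0): d=(4,-6) inclusive
    (3,1)@(7, 3): e=[14,24,6] → #
    (4,1)@(9, 3): e=[-2,28,18] → ·
    (0,2)@(1, 5): e=[66,0,-22] → ·  [on edge]
    (2,2)@(5, 5): e=[34,8,2] → #
    (4,2)@(9, 5): e=[2,16,26] → #
    (5,2)@(11, 5): e=[-14,20,38] → ·
    (2,3)@(5, 7): e=[38,-4,10] → ·
    (3,3)@(7, 7): e=[22,0,22] → #  [on edge]
    (5,3)@(11, 7): e=[-10,8,46] → ·
    (3,4)@(7, 9): e=[26,-12,30] → ·
    (4,4)@(9, 9): e=[10,-8,42] → ·
    (6,4)@(13, 9): e=[-22,0,66] → ·  [on edge]
  covered (6 px):
    · · · · · · ·
    · · · # · · ·
    · · # # # · ·
    · · · # # · ·
    · · · · · · ·

Answer: 6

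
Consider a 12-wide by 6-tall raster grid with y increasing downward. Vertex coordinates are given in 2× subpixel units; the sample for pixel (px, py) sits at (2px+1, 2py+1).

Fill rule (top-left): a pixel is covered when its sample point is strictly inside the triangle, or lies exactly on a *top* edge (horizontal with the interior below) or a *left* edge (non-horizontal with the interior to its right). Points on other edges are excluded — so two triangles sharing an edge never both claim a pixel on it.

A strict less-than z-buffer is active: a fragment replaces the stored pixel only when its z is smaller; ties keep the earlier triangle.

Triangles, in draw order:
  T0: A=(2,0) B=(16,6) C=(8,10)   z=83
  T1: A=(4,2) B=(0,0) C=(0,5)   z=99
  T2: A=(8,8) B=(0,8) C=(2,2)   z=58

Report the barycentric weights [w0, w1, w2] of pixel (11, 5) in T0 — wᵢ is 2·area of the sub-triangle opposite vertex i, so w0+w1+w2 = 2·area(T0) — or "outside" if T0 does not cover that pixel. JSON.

T0:
  2·area = 104
  edge (2, 0)→(16, 6): d=(14,6) right/bottom  bias=-1
  edge (16, 6)→(8, 10): d=(-8,4) right/bottom  bias=-1
  edge (8, 10)→(2, 0): d=(-6,-10) top-left  bias=+0
    (1,0)@(3, 1): e=[8,92,4] → #
    (2,0)@(5, 1): e=[-4,84,24] → ·
    (1,1)@(3, 3): e=[36,76,-8] → ·
    (2,1)@(5, 3): e=[24,68,12] → #
    (3,1)@(7, 3): e=[12,60,32] → #
    (4,1)@(9, 3): e=[0,52,52] → ·  [on edge]
    (2,2)@(5, 5): e=[52,52,0] → #  [on edge]
    (4,2)@(9, 5): e=[28,36,40] → #
    (5,2)@(11, 5): e=[16,28,60] → #
    (6,2)@(13, 5): e=[4,20,80] → #
    (7,2)@(15, 5): e=[-8,12,100] → ·
    (2,3)@(5, 7): e=[80,36,-12] → ·
    (11,4)@(23, 9): e=[0,-52,156] → ·  [on edge]
  covered (13 px):
    · # · · · · · · · · · ·
    · · # # · · · · · · · ·
    · · # # # # # · · · · ·
    · · · # # # # · · · · ·
    · · · · # · · · · · · ·
    · · · · · · · · · · · ·
T1:
  2·area = 20  (B↔C swapped to make it positive)
  edge (4, 2)→(0, 5): d=(-4,3) right/bottom  bias=-1
  edge (0, 5)→(0, 0): d=(0,-5) top-left  bias=+0
  edge (0, 0)→(4, 2): d=(4,2) right/bottom  bias=-1
    (0,0)@(1, 1): e=[13,5,2] → #
    (1,0)@(3, 1): e=[7,15,-2] → ·
    (0,1)@(1, 3): e=[5,5,10] → #
    (1,1)@(3, 3): e=[-1,15,6] → ·
    (0,2)@(1, 5): e=[-3,5,18] → ·
  covered (2 px):
    # · · · · · · · · · · ·
    # · · · · · · · · · · ·
    · · · · · · · · · · · ·
    · · · · · · · · · · · ·
    · · · · · · · · · · · ·
    · · · · · · · · · · · ·
T2:
  2·area = 48
  edge (8, 8)→(0, 8): d=(-8,0) right/bottom  bias=-1
  edge (0, 8)→(2, 2): d=(2,-6) top-left  bias=+0
  edge (2, 2)→(8, 8): d=(6,6) right/bottom  bias=-1
    (0,0)@(1, 1): e=[56,-8,0] → ·  [on edge]
    (1,1)@(3, 3): e=[40,8,0] → ·  [on edge]
    (0,2)@(1, 5): e=[24,0,24] → #  [on edge]
    (1,2)@(3, 5): e=[24,12,12] → #
    (2,2)@(5, 5): e=[24,24,0] → ·  [on edge]
    (0,3)@(1, 7): e=[8,4,36] → #
    (2,3)@(5, 7): e=[8,28,12] → #
    (3,3)@(7, 7): e=[8,40,0] → ·  [on edge]
    (0,4)@(1, 9): e=[-8,8,48] → ·
    (1,4)@(3, 9): e=[-8,20,36] → ·
    (2,4)@(5, 9): e=[-8,32,24] → ·
    (4,4)@(9, 9): e=[-8,56,0] → ·  [on edge]
    (5,5)@(11, 11): e=[-24,72,0] → ·  [on edge]
  covered (5 px):
    · · · · · · · · · · · ·
    · · · · · · · · · · · ·
    # # · · · · · · · · · ·
    # # # · · · · · · · · ·
    · · · · · · · · · · · ·
    · · · · · · · · · · · ·

Result: "outside"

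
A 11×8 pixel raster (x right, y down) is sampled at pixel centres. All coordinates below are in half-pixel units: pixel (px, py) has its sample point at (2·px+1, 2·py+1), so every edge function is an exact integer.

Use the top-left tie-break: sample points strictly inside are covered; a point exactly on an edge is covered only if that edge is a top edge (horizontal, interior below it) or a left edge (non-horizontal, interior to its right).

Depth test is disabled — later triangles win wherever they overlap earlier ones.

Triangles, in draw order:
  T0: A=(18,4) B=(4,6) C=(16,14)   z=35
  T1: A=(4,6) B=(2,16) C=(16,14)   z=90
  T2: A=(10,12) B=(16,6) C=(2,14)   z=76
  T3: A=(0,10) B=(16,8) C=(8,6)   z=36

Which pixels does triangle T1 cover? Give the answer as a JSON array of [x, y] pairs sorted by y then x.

T0:
  2·area = 136  (B↔C swapped to make it positive)
  edge (18, 4)→(16, 14): d=(-2,10) right/bottom  bias=-1
  edge (16, 14)→(4, 6): d=(-12,-8) top-left  bias=+0
  edge (4, 6)→(18, 4): d=(14,-2) top-left  bias=+0
    (5,2)@(11, 5): e=[68,68,0] → X  [on edge]
    (6,2)@(13, 5): e=[48,84,4] → X
    (7,2)@(15, 5): e=[28,100,8] → X
    (8,2)@(17, 5): e=[8,116,12] → X
    (9,2)@(19, 5): e=[-12,132,16] → .
    (3,3)@(7, 7): e=[104,12,20] → X
    (4,3)@(9, 7): e=[84,28,24] → X
    (9,3)@(19, 7): e=[-16,108,44] → .
    (3,4)@(7, 9): e=[100,-12,48] → .
    (4,4)@(9, 9): e=[80,4,52] → X
    (8,4)@(17, 9): e=[0,68,68] → .  [on edge]
    (4,5)@(9, 11): e=[76,-20,80] → .
  covered (17 px):
    . . . . . . . . . . .
    . . . . . . . . . . .
    . . . . . X X X X . .
    . . . X X X X X X . .
    . . . . X X X X . . .
    . . . . . . X X . . .
    . . . . . . . X . . .
    . . . . . . . . . . .
T1:
  2·area = 136  (B↔C swapped to make it positive)
  edge (4, 6)→(16, 14): d=(12,8) right/bottom  bias=-1
  edge (16, 14)→(2, 16): d=(-14,2) right/bottom  bias=-1
  edge (2, 16)→(4, 6): d=(2,-10) top-left  bias=+0
    (2,0)@(5, 1): e=[-68,204,0] → .  [on edge]
    (2,3)@(5, 7): e=[4,120,12] → X
    (3,3)@(7, 7): e=[-12,116,32] → .
    (2,4)@(5, 9): e=[28,92,16] → X
    (3,4)@(7, 9): e=[12,88,36] → X
    (4,4)@(9, 9): e=[-4,84,56] → .
    (1,5)@(3, 11): e=[68,68,0] → X  [on edge]
    (4,5)@(9, 11): e=[20,56,60] → X
    (5,5)@(11, 11): e=[4,52,80] → X
    (6,5)@(13, 11): e=[-12,48,100] → .
    (1,6)@(3, 13): e=[92,40,4] → X
    (6,6)@(13, 13): e=[12,20,104] → X
    (4,7)@(9, 15): e=[68,0,68] → .  [on edge]
  covered (17 px):
    . . . . . . . . . . .
    . . . . . . . . . . .
    . . . . . . . . . . .
    . . X . . . . . . . .
    . . X X . . . . . . .
    . X X X X X . . . . .
    . X X X X X X . . . .
    . X X X . . . . . . .
T2:
  2·area = 36  (B↔C swapped to make it positive)
  edge (10, 12)→(2, 14): d=(-8,2) right/bottom  bias=-1
  edge (2, 14)→(16, 6): d=(14,-8) top-left  bias=+0
  edge (16, 6)→(10, 12): d=(-6,6) right/bottom  bias=-1
    (10,0)@(21, 1): e=[66,-30,0] → .  [on edge]
    (9,1)@(19, 3): e=[54,-18,0] → .  [on edge]
    (8,2)@(17, 5): e=[42,-6,0] → .  [on edge]
    (7,3)@(15, 7): e=[30,6,0] → .  [on edge]
    (5,4)@(11, 9): e=[22,2,12] → X
    (6,4)@(13, 9): e=[18,18,0] → .  [on edge]
    (4,5)@(9, 11): e=[10,14,12] → X
    (5,5)@(11, 11): e=[6,30,0] → .  [on edge]
    (2,6)@(5, 13): e=[2,10,24] → X
    (3,6)@(7, 13): e=[-2,26,12] → .
    (4,6)@(9, 13): e=[-6,42,0] → .  [on edge]
    (2,7)@(5, 15): e=[-14,38,12] → .
    (3,7)@(7, 15): e=[-18,54,0] → .  [on edge]
  covered (3 px):
    . . . . . . . . . . .
    . . . . . . . . . . .
    . . . . . . . . . . .
    . . . . . . . . . . .
    . . . . . X . . . . .
    . . . . X . . . . . .
    . . X . . . . . . . .
    . . . . . . . . . . .
T3:
  2·area = 48  (B↔C swapped to make it positive)
  edge (0, 10)→(8, 6): d=(8,-4) top-left  bias=+0
  edge (8, 6)→(16, 8): d=(8,2) right/bottom  bias=-1
  edge (16, 8)→(0, 10): d=(-16,2) right/bottom  bias=-1
    (3,3)@(7, 7): e=[4,10,34] → X
    (4,3)@(9, 7): e=[12,6,30] → X
    (5,3)@(11, 7): e=[20,2,26] → X
    (6,3)@(13, 7): e=[28,-2,22] → .
    (1,4)@(3, 9): e=[4,34,10] → X
    (2,4)@(5, 9): e=[12,30,6] → X
    (4,4)@(9, 9): e=[28,22,-2] → .
    (5,4)@(11, 9): e=[36,18,-6] → .
    (1,5)@(3, 11): e=[20,50,-22] → .
    (2,5)@(5, 11): e=[28,46,-26] → .
    (3,5)@(7, 11): e=[36,42,-30] → .
  covered (6 px):
    . . . . . . . . . . .
    . . . . . . . . . . .
    . . . . . . . . . . .
    . . . X X X . . . . .
    . X X X . . . . . . .
    . . . . . . . . . . .
    . . . . . . . . . . .
    . . . . . . . . . . .

Answer: [[2,3],[2,4],[3,4],[1,5],[2,5],[3,5],[4,5],[5,5],[1,6],[2,6],[3,6],[4,6],[5,6],[6,6],[1,7],[2,7],[3,7]]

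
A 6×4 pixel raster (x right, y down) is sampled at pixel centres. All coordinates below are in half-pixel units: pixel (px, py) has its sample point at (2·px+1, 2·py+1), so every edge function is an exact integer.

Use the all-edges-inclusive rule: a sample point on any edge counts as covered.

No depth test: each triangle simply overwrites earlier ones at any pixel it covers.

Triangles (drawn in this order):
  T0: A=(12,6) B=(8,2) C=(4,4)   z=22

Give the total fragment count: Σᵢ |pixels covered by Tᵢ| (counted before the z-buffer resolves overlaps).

T0:
  2·area = 24  (B↔C swapped to make it positive)
  edge (12, 6)→(4, 4): d=(-8,-2) inclusive
  edge (4, 4)→(8, 2): d=(4,-2) inclusive
  edge (8, 2)→(12, 6): d=(4,4) inclusive
    (3,0)@(7, 1): e=[30,-6,0] → ·  [on edge]
    (3,1)@(7, 3): e=[14,2,8] → █
    (4,1)@(9, 3): e=[18,6,0] → █  [on edge]
    (5,1)@(11, 3): e=[22,10,-8] → ·
    (3,2)@(7, 5): e=[-2,10,16] → ·
    (4,2)@(9, 5): e=[2,14,8] → █
    (5,2)@(11, 5): e=[6,18,0] → █  [on edge]
    (4,3)@(9, 7): e=[-14,22,16] → ·
    (5,3)@(11, 7): e=[-10,26,8] → ·
  covered (4 px):
    · · · · · ·
    · · · █ █ ·
    · · · · █ █
    · · · · · ·

Result: 4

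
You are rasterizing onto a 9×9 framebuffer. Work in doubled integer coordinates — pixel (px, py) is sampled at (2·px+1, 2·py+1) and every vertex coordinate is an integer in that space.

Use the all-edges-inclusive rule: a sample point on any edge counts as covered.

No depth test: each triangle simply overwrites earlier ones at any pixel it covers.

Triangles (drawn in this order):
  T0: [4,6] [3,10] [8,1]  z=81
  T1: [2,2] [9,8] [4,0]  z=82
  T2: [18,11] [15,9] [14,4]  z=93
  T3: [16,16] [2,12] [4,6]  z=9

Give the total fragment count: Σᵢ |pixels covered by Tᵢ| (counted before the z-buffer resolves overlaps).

T0:
  2·area = 11  (B↔C swapped to make it positive)
  edge (4, 6)→(8, 1): d=(4,-5) inclusive
  edge (8, 1)→(3, 10): d=(-5,9) inclusive
  edge (3, 10)→(4, 6): d=(1,-4) inclusive
    (2,2)@(5, 5): e=[1,7,3] → X
    (3,2)@(7, 5): e=[11,-11,11] → .
    (2,3)@(5, 7): e=[9,-3,5] → .
  covered (1 px):
    . . . . . . . . .
    . . . . . . . . .
    . . X . . . . . .
    . . . . . . . . .
    . . . . . . . . .
    . . . . . . . . .
    . . . . . . . . .
    . . . . . . . . .
    . . . . . . . . .
T1:
  2·area = 26  (B↔C swapped to make it positive)
  edge (2, 2)→(4, 0): d=(2,-2) inclusive
  edge (4, 0)→(9, 8): d=(5,8) inclusive
  edge (9, 8)→(2, 2): d=(-7,-6) inclusive
    (1,0)@(3, 1): e=[0,13,13] → X  [on edge]
    (2,0)@(5, 1): e=[4,-3,25] → .
    (0,1)@(1, 3): e=[0,39,-13] → .  [on edge]
    (1,1)@(3, 3): e=[4,23,-1] → .
    (2,1)@(5, 3): e=[8,7,11] → X
    (3,1)@(7, 3): e=[12,-9,23] → .
    (2,2)@(5, 5): e=[12,17,-3] → .
    (3,2)@(7, 5): e=[16,1,9] → X
    (4,2)@(9, 5): e=[20,-15,21] → .
    (3,3)@(7, 7): e=[20,11,-5] → .
  covered (3 px):
    . X . . . . . . .
    . . X . . . . . .
    . . . X . . . . .
    . . . . . . . . .
    . . . . . . . . .
    . . . . . . . . .
    . . . . . . . . .
    . . . . . . . . .
    . . . . . . . . .
T2:
  2·area = 13
  edge (18, 11)→(15, 9): d=(-3,-2) inclusive
  edge (15, 9)→(14, 4): d=(-1,-5) inclusive
  edge (14, 4)→(18, 11): d=(4,7) inclusive
    (1,0)@(3, 1): e=[0,-52,65] → .  [on edge]
    (4,2)@(9, 5): e=[0,-26,39] → .  [on edge]
    (7,3)@(15, 7): e=[6,2,5] → X
    (8,3)@(17, 7): e=[10,12,-9] → .
    (7,4)@(15, 9): e=[0,0,13] → X  [on edge]
    (8,4)@(17, 9): e=[4,10,-1] → .
    (7,5)@(15, 11): e=[-6,-2,21] → .
  covered (2 px):
    . . . . . . . . .
    . . . . . . . . .
    . . . . . . . . .
    . . . . . . . X .
    . . . . . . . X .
    . . . . . . . . .
    . . . . . . . . .
    . . . . . . . . .
    . . . . . . . . .
T3:
  2·area = 92
  edge (16, 16)→(2, 12): d=(-14,-4) inclusive
  edge (2, 12)→(4, 6): d=(2,-6) inclusive
  edge (4, 6)→(16, 16): d=(12,10) inclusive
    (2,1)@(5, 3): e=[138,0,-46] → .  [on edge]
    (2,3)@(5, 7): e=[82,8,2] → X
    (3,3)@(7, 7): e=[90,20,-18] → .
    (1,4)@(3, 9): e=[46,0,46] → X  [on edge]
    (3,4)@(7, 9): e=[62,24,6] → X
    (4,4)@(9, 9): e=[70,36,-14] → .
    (1,5)@(3, 11): e=[18,4,70] → X
    (4,5)@(9, 11): e=[42,40,10] → X
    (5,5)@(11, 11): e=[50,52,-10] → .
    (1,6)@(3, 13): e=[-10,8,94] → .
    (2,6)@(5, 13): e=[-2,20,74] → .
    (3,6)@(7, 13): e=[6,32,54] → X
    (0,7)@(1, 15): e=[-46,0,138] → .  [on edge]
  covered (12 px):
    . . . . . . . . .
    . . . . . . . . .
    . . . . . . . . .
    . . X . . . . . .
    . X X X . . . . .
    . X X X X . . . .
    . . . X X X . . .
    . . . . . . X . .
    . . . . . . . . .

Result: 18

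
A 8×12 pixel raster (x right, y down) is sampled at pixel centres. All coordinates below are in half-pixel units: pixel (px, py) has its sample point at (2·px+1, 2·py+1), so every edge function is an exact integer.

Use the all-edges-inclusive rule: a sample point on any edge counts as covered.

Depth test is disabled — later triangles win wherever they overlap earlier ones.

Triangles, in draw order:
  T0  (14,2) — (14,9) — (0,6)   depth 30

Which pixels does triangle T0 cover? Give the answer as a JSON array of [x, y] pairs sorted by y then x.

T0:
  2·area = 98
  edge (14, 2)→(14, 9): d=(0,7) inclusive
  edge (14, 9)→(0, 6): d=(-14,-3) inclusive
  edge (0, 6)→(14, 2): d=(14,-4) inclusive
    (5,1)@(11, 3): e=[21,75,2] → █
    (6,1)@(13, 3): e=[7,81,10] → █
    (7,1)@(15, 3): e=[-7,87,18] → ·
    (2,2)@(5, 5): e=[63,29,6] → █
    (3,2)@(7, 5): e=[49,35,14] → █
    (4,2)@(9, 5): e=[35,41,22] → █
    (7,2)@(15, 5): e=[-7,59,46] → ·
    (2,3)@(5, 7): e=[63,1,34] → █
    (7,3)@(15, 7): e=[-7,31,74] → ·
    (2,4)@(5, 9): e=[63,-27,62] → ·
    (3,4)@(7, 9): e=[49,-21,70] → ·
    (4,4)@(9, 9): e=[35,-15,78] → ·
  covered (12 px):
    · · · · · · · ·
    · · · · · █ █ ·
    · · █ █ █ █ █ ·
    · · █ █ █ █ █ ·
    · · · · · · · ·
    · · · · · · · ·
    · · · · · · · ·
    · · · · · · · ·
    · · · · · · · ·
    · · · · · · · ·
    · · · · · · · ·
    · · · · · · · ·

Answer: [[5,1],[6,1],[2,2],[3,2],[4,2],[5,2],[6,2],[2,3],[3,3],[4,3],[5,3],[6,3]]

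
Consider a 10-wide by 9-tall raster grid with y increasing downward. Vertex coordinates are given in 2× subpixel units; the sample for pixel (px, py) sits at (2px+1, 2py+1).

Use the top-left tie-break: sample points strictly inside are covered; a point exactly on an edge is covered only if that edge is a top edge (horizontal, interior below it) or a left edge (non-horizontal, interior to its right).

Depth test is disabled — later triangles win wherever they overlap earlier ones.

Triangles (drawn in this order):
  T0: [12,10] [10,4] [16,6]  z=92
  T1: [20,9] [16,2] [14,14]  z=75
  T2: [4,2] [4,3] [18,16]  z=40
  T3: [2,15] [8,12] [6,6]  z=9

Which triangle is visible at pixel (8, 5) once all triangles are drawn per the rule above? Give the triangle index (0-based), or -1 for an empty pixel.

T0:
  2·area = 32
  edge (12, 10)→(10, 4): d=(-2,-6) top-left  bias=+0
  edge (10, 4)→(16, 6): d=(6,2) right/bottom  bias=-1
  edge (16, 6)→(12, 10): d=(-4,4) right/bottom  bias=-1
    (0,0)@(1, 1): e=[-48,0,80] → .  [on edge]
    (4,0)@(9, 1): e=[0,-16,48] → .  [on edge]
    (3,1)@(7, 3): e=[-16,0,48] → .  [on edge]
    (9,1)@(19, 3): e=[56,-24,0] → .  [on edge]
    (5,2)@(11, 5): e=[4,4,24] → X
    (6,2)@(13, 5): e=[16,0,16] → .  [on edge]
    (8,2)@(17, 5): e=[40,-8,0] → .  [on edge]
    (5,3)@(11, 7): e=[0,16,16] → X  [on edge]
    (6,3)@(13, 7): e=[12,12,8] → X
    (7,3)@(15, 7): e=[24,8,0] → .  [on edge]
    (9,3)@(19, 7): e=[48,0,-16] → .  [on edge]
    (5,4)@(11, 9): e=[-4,28,8] → .
    (6,4)@(13, 9): e=[8,24,0] → .  [on edge]
    (5,5)@(11, 11): e=[-8,40,0] → .  [on edge]
    (4,6)@(9, 13): e=[-24,56,0] → .  [on edge]
    (6,6)@(13, 13): e=[0,48,-16] → .  [on edge]
    (3,7)@(7, 15): e=[-40,72,0] → .  [on edge]
    (2,8)@(5, 17): e=[-56,88,0] → .  [on edge]
  covered (3 px):
    . . . . . . . . . .
    . . . . . . . . . .
    . . . . . X . . . .
    . . . . . X X . . .
    . . . . . . . . . .
    . . . . . . . . . .
    . . . . . . . . . .
    . . . . . . . . . .
    . . . . . . . . . .
T1:
  2·area = 62  (B↔C swapped to make it positive)
  edge (20, 9)→(14, 14): d=(-6,5) right/bottom  bias=-1
  edge (14, 14)→(16, 2): d=(2,-12) top-left  bias=+0
  edge (16, 2)→(20, 9): d=(4,7) right/bottom  bias=-1
    (8,2)@(17, 5): e=[39,18,5] → X
    (9,2)@(19, 5): e=[29,42,-9] → .
    (8,3)@(17, 7): e=[27,22,13] → X
    (9,3)@(19, 7): e=[17,46,-1] → .
    (7,4)@(15, 9): e=[25,2,35] → X
    (9,4)@(19, 9): e=[5,50,7] → X
    (7,5)@(15, 11): e=[13,6,43] → X
    (9,5)@(19, 11): e=[-7,54,15] → .
    (7,6)@(15, 13): e=[1,10,51] → X
    (8,6)@(17, 13): e=[-9,34,37] → .
    (7,7)@(15, 15): e=[-11,14,59] → .
  covered (8 px):
    . . . . . . . . . .
    . . . . . . . . . .
    . . . . . . . . X .
    . . . . . . . . X .
    . . . . . . . X X X
    . . . . . . . X X .
    . . . . . . . X . .
    . . . . . . . . . .
    . . . . . . . . . .
T2:
  2·area = 14  (B↔C swapped to make it positive)
  edge (4, 2)→(18, 16): d=(14,14) right/bottom  bias=-1
  edge (18, 16)→(4, 3): d=(-14,-13) top-left  bias=+0
  edge (4, 3)→(4, 2): d=(0,-1) top-left  bias=+0
    (1,0)@(3, 1): e=[0,15,-1] → .  [on edge]
    (2,1)@(5, 3): e=[0,13,1] → .  [on edge]
    (3,2)@(7, 5): e=[0,11,3] → .  [on edge]
    (4,3)@(9, 7): e=[0,9,5] → .  [on edge]
    (5,4)@(11, 9): e=[0,7,7] → .  [on edge]
    (6,5)@(13, 11): e=[0,5,9] → .  [on edge]
    (7,6)@(15, 13): e=[0,3,11] → .  [on edge]
    (8,7)@(17, 15): e=[0,1,13] → .  [on edge]
    (9,8)@(19, 17): e=[0,-1,15] → .  [on edge]
  covered (0 px):
    . . . . . . . . . .
    . . . . . . . . . .
    . . . . . . . . . .
    . . . . . . . . . .
    . . . . . . . . . .
    . . . . . . . . . .
    . . . . . . . . . .
    . . . . . . . . . .
    . . . . . . . . . .
T3:
  2·area = 42  (B↔C swapped to make it positive)
  edge (2, 15)→(6, 6): d=(4,-9) top-left  bias=+0
  edge (6, 6)→(8, 12): d=(2,6) right/bottom  bias=-1
  edge (8, 12)→(2, 15): d=(-6,3) right/bottom  bias=-1
    (2,1)@(5, 3): e=[-21,0,63] → .  [on edge]
    (2,4)@(5, 9): e=[3,12,27] → X
    (3,4)@(7, 9): e=[21,0,21] → .  [on edge]
    (2,5)@(5, 11): e=[11,16,15] → X
    (3,5)@(7, 11): e=[29,4,9] → X
    (4,5)@(9, 11): e=[47,-8,3] → .
    (1,6)@(3, 13): e=[1,32,9] → X
    (3,6)@(7, 13): e=[37,8,-3] → .
    (1,7)@(3, 15): e=[9,36,-3] → .
    (2,7)@(5, 15): e=[27,24,-9] → .
    (4,7)@(9, 15): e=[63,0,-21] → .  [on edge]
  covered (5 px):
    . . . . . . . . . .
    . . . . . . . . . .
    . . . . . . . . . .
    . . . . . . . . . .
    . . X . . . . . . .
    . . X X . . . . . .
    . X X . . . . . . .
    . . . . . . . . . .
    . . . . . . . . . .

Z-buffer (winner per pixel, '.' = empty):
  . . . . . . . . . .
  . . . . . . . . . .
  . . . . . 0 . . 1 .
  . . . . . 0 0 . 1 .
  . . 3 . . . . 1 1 1
  . . 3 3 . . . 1 1 .
  . 3 3 . . . . 1 . .
  . . . . . . . . . .
  . . . . . . . . . .

Final: 1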